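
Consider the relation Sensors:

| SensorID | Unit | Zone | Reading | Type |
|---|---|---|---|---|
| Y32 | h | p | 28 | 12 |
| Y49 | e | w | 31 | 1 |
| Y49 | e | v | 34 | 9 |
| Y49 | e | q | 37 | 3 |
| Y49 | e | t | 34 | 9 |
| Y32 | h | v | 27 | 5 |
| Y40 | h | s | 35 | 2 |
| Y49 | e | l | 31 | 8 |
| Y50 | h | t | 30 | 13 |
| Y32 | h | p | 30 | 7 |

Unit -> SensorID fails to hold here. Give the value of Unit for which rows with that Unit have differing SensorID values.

Unit=h: 5 rows → SensorID takes values {Y32, Y40, Y50} — violation
Unit=e: 5 rows → SensorID = Y49, Y49, Y49, Y49, Y49 ✓
The only Unit value with inconsistent SensorID is Unit=h.

h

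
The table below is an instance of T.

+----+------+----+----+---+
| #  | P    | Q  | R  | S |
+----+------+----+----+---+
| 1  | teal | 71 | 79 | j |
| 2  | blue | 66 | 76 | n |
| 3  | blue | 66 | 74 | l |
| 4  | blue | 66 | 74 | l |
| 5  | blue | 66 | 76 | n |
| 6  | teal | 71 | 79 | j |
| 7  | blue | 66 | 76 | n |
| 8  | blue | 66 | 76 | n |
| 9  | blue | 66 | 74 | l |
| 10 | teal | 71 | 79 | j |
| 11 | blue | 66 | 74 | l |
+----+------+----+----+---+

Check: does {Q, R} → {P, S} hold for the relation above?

Yes

(Q=71, R=79): rows 1, 6, 10 → {P,S} = (teal, j), (teal, j), (teal, j) ✓
(Q=66, R=76): rows 2, 5, 7, 8 → {P,S} = (blue, n), (blue, n), (blue, n), (blue, n) ✓
(Q=66, R=74): rows 3, 4, 9, 11 → {P,S} = (blue, l), (blue, l), (blue, l), (blue, l) ✓
Every {Q, R} value is associated with a single {P, S} value, so {Q, R} → {P, S} holds.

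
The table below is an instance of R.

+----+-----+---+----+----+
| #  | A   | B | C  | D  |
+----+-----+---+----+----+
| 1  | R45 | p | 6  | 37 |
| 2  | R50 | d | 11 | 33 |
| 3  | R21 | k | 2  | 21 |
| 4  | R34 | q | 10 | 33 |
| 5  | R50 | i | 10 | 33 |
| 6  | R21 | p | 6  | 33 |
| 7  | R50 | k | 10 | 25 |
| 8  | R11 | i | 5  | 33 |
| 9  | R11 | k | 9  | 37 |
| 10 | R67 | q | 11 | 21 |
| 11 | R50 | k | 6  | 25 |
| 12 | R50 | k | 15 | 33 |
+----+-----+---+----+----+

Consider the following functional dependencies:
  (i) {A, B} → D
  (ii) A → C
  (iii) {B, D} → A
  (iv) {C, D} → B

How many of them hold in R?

0

(i) {A, B} → D: (A=R50, B=k): rows 7, 11, 12 → D takes values {25, 33} — violation — fails.
(ii) A → C: A=R50: rows 2, 5, 7, 11, 12 → C takes values {11, 10, 6, 15} — violation; A=R21: rows 3, 6 → C takes values {2, 6} — violation; A=R11: rows 8, 9 → C takes values {5, 9} — violation — fails.
(iii) {B, D} → A: (B=i, D=33): rows 5, 8 → A takes values {R50, R11} — violation — fails.
(iv) {C, D} → B: (C=10, D=33): rows 4, 5 → B takes values {q, i} — violation — fails.
None of the 4 dependencies hold.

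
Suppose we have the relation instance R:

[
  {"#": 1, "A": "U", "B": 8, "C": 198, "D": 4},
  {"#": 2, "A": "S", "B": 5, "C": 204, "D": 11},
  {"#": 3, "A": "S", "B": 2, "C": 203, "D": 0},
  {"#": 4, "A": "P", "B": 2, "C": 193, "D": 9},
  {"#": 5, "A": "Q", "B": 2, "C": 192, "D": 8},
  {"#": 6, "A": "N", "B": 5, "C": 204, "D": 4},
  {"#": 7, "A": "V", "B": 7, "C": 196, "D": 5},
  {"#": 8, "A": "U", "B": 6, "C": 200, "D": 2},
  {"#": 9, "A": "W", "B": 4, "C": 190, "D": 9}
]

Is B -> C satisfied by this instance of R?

No

B=8: row 1 → C = 198 ✓
B=5: rows 2, 6 → C = 204, 204 ✓
B=2: rows 3, 4, 5 → C takes values {203, 193, 192} — violation
B=7: row 7 → C = 196 ✓
B=6: row 8 → C = 200 ✓
B=4: row 9 → C = 190 ✓
Two rows agree on B but differ on C, so B -> C does not hold.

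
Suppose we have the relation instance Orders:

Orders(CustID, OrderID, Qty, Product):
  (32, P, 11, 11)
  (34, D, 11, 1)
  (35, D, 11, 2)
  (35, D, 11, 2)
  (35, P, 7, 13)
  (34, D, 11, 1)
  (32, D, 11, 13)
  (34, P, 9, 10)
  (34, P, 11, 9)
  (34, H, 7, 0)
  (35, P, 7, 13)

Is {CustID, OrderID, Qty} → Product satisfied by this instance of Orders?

Yes

(CustID=32, OrderID=P, Qty=11): 1 row → Product = 11 ✓
(CustID=34, OrderID=D, Qty=11): 2 rows → Product = 1, 1 ✓
(CustID=35, OrderID=D, Qty=11): 2 rows → Product = 2, 2 ✓
(CustID=35, OrderID=P, Qty=7): 2 rows → Product = 13, 13 ✓
(CustID=32, OrderID=D, Qty=11): 1 row → Product = 13 ✓
(CustID=34, OrderID=P, Qty=9): 1 row → Product = 10 ✓
(CustID=34, OrderID=P, Qty=11): 1 row → Product = 9 ✓
(CustID=34, OrderID=H, Qty=7): 1 row → Product = 0 ✓
Every {CustID, OrderID, Qty} value is associated with a single Product value, so {CustID, OrderID, Qty} → Product holds.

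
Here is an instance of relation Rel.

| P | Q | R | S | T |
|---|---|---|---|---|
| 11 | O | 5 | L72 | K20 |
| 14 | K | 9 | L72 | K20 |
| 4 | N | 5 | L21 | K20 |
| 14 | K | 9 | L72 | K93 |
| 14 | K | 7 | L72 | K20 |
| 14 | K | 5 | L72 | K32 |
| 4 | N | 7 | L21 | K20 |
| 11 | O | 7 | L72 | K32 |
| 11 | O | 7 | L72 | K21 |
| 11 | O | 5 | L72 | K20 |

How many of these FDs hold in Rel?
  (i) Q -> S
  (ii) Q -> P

(i) Q -> S: every LHS value maps to a single RHS value — holds.
(ii) Q -> P: every LHS value maps to a single RHS value — holds.
2 of the 2 dependencies hold.

2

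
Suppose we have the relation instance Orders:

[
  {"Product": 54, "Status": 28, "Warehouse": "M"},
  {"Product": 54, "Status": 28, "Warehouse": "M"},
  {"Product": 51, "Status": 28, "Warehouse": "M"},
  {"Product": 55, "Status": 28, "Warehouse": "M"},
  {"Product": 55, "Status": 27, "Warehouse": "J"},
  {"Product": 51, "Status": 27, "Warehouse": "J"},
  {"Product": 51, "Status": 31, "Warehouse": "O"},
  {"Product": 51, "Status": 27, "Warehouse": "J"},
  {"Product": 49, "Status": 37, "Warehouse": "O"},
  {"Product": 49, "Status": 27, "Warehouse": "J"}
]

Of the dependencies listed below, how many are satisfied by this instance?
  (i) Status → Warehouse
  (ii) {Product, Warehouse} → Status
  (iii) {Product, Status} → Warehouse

(i) Status → Warehouse: every LHS value maps to a single RHS value — holds.
(ii) {Product, Warehouse} → Status: every LHS value maps to a single RHS value — holds.
(iii) {Product, Status} → Warehouse: every LHS value maps to a single RHS value — holds.
3 of the 3 dependencies hold.

3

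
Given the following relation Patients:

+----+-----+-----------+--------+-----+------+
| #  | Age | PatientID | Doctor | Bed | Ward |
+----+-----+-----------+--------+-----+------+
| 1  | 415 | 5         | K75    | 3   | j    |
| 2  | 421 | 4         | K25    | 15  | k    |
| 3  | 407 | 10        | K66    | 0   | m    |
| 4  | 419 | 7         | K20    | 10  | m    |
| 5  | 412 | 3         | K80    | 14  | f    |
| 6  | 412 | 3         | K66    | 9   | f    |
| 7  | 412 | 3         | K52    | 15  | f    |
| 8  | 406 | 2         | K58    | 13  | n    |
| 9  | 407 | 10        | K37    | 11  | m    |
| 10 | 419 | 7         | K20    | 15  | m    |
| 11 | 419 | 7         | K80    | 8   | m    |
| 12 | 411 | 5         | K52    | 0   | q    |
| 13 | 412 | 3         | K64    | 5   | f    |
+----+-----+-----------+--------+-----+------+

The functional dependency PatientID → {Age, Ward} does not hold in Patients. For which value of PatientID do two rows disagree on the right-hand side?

5

PatientID=5: rows 1, 12 → {Age,Ward} takes values {(415, j), (411, q)} — violation
PatientID=4: row 2 → {Age,Ward} = (421, k) ✓
PatientID=10: rows 3, 9 → {Age,Ward} = (407, m), (407, m) ✓
PatientID=7: rows 4, 10, 11 → {Age,Ward} = (419, m), (419, m), (419, m) ✓
PatientID=3: rows 5, 6, 7, 13 → {Age,Ward} = (412, f), (412, f), (412, f), (412, f) ✓
PatientID=2: row 8 → {Age,Ward} = (406, n) ✓
The only PatientID value with inconsistent RHS is PatientID=5.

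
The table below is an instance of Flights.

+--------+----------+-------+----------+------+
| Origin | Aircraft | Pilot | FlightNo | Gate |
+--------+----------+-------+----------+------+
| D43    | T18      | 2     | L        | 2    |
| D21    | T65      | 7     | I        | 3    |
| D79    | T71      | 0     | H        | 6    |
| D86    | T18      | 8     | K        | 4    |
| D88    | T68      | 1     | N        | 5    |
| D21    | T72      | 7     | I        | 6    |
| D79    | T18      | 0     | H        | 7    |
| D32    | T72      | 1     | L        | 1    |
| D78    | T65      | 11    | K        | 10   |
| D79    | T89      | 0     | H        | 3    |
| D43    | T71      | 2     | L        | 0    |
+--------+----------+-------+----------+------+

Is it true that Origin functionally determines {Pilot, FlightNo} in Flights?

Yes

Origin=D43: 2 rows → {Pilot,FlightNo} = (2, L), (2, L) ✓
Origin=D21: 2 rows → {Pilot,FlightNo} = (7, I), (7, I) ✓
Origin=D79: 3 rows → {Pilot,FlightNo} = (0, H), (0, H), (0, H) ✓
Origin=D86: 1 row → {Pilot,FlightNo} = (8, K) ✓
Origin=D88: 1 row → {Pilot,FlightNo} = (1, N) ✓
Origin=D32: 1 row → {Pilot,FlightNo} = (1, L) ✓
Origin=D78: 1 row → {Pilot,FlightNo} = (11, K) ✓
Every Origin value is associated with a single {Pilot, FlightNo} value, so Origin → {Pilot, FlightNo} holds.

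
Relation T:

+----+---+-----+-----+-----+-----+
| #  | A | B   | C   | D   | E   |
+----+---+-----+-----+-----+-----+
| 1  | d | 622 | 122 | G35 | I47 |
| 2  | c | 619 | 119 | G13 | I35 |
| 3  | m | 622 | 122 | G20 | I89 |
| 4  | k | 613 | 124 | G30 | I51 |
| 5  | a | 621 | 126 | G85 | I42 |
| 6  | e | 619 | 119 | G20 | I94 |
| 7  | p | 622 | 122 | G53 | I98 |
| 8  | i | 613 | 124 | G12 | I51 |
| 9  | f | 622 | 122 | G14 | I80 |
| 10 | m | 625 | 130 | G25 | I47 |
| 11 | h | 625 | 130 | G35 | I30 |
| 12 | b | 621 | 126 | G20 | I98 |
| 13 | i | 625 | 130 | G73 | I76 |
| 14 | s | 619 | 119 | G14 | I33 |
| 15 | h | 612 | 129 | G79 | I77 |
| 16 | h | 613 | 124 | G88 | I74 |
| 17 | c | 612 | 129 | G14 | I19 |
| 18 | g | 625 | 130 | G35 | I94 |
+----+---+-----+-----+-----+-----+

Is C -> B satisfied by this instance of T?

Yes

C=122: rows 1, 3, 7, 9 → B = 622, 622, 622, 622 ✓
C=119: rows 2, 6, 14 → B = 619, 619, 619 ✓
C=124: rows 4, 8, 16 → B = 613, 613, 613 ✓
C=126: rows 5, 12 → B = 621, 621 ✓
C=130: rows 10, 11, 13, 18 → B = 625, 625, 625, 625 ✓
C=129: rows 15, 17 → B = 612, 612 ✓
Every C value is associated with a single B value, so C -> B holds.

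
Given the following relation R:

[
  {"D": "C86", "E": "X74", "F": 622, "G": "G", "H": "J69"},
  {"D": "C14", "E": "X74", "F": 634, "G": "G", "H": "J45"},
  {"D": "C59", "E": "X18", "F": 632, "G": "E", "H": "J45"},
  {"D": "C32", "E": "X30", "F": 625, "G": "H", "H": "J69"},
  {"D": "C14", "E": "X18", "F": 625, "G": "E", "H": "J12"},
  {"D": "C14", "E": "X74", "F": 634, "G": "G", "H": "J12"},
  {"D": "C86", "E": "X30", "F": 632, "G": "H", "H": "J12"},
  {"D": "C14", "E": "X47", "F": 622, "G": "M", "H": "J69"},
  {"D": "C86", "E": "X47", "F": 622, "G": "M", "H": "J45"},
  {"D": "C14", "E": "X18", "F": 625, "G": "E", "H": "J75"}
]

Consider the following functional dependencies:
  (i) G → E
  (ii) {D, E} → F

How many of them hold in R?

(i) G → E: every LHS value maps to a single RHS value — holds.
(ii) {D, E} → F: every LHS value maps to a single RHS value — holds.
2 of the 2 dependencies hold.

2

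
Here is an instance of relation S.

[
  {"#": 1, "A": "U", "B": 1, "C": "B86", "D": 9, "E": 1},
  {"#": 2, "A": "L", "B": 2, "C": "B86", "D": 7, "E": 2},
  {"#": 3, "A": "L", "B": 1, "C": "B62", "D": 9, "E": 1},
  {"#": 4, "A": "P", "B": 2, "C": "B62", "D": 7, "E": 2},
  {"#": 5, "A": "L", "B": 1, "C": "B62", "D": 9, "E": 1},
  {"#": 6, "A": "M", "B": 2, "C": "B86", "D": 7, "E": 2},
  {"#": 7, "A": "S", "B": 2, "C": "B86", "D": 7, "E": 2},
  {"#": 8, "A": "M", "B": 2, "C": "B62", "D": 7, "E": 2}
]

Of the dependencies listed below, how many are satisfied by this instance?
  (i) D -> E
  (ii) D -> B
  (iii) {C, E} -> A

(i) D -> E: every LHS value maps to a single RHS value — holds.
(ii) D -> B: every LHS value maps to a single RHS value — holds.
(iii) {C, E} -> A: (C=B86, E=2): rows 2, 6, 7 → A takes values {L, M, S} — violation; (C=B62, E=2): rows 4, 8 → A takes values {P, M} — violation — fails.
2 of the 3 dependencies hold.

2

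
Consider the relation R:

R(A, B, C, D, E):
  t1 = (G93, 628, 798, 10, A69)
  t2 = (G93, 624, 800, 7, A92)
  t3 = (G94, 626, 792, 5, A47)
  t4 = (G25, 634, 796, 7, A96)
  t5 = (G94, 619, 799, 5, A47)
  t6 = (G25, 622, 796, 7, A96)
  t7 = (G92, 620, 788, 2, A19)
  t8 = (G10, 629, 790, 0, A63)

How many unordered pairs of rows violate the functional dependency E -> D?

0

E=A47: all 2 rows agree on D — 0 pairs.
E=A96: all 2 rows agree on D — 0 pairs.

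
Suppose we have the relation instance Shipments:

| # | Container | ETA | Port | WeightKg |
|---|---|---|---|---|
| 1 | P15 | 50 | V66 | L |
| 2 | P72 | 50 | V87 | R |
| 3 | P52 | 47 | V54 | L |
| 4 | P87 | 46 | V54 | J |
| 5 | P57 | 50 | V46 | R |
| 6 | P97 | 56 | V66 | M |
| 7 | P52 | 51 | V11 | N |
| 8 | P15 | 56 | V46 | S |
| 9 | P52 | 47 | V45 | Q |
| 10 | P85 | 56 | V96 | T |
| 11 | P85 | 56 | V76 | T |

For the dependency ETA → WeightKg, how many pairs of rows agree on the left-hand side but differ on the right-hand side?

8

ETA=50: violating pairs (1,2), (1,5) — 2 pairs.
ETA=47: violating pairs (3,9) — 1 pair.
ETA=56: violating pairs (6,8), (6,10), (6,11), (8,10), (8,11) — 5 pairs.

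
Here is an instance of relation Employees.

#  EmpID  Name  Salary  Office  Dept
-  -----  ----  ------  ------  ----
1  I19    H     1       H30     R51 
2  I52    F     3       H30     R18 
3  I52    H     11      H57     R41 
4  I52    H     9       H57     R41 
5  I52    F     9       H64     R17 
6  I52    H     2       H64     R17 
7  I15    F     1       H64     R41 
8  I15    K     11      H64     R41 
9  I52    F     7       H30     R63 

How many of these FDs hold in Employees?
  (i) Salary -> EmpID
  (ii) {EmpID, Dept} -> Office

1

(i) Salary -> EmpID: Salary=1: rows 1, 7 → EmpID takes values {I19, I15} — violation; Salary=11: rows 3, 8 → EmpID takes values {I52, I15} — violation — fails.
(ii) {EmpID, Dept} -> Office: every LHS value maps to a single RHS value — holds.
1 of the 2 dependencies holds.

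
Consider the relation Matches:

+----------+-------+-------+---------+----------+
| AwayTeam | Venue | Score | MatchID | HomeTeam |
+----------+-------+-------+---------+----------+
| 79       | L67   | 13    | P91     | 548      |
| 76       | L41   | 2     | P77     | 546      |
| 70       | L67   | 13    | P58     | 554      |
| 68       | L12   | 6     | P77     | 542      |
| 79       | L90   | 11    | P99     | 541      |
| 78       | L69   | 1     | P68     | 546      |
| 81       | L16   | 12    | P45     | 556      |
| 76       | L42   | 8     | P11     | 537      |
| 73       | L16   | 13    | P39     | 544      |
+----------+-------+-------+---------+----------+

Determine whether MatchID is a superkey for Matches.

Two distinct rows share MatchID=P77, so MatchID does not determine every attribute — not a superkey.

No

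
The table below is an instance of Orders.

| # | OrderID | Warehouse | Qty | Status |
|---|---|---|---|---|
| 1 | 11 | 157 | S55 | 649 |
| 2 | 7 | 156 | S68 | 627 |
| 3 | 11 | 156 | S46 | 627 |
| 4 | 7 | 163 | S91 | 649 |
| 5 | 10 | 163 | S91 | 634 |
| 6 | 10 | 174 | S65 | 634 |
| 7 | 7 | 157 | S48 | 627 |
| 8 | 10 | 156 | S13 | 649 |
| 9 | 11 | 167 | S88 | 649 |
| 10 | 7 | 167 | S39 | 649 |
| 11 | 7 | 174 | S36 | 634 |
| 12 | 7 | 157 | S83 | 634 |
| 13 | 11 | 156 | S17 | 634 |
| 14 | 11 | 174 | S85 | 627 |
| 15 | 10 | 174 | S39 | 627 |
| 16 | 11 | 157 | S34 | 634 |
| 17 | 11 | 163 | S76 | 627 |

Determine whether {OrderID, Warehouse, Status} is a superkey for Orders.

Yes

All 17 rows have distinct {OrderID, Warehouse, Status} values, so {OrderID, Warehouse, Status} → (all attributes) holds and {OrderID, Warehouse, Status} is a superkey.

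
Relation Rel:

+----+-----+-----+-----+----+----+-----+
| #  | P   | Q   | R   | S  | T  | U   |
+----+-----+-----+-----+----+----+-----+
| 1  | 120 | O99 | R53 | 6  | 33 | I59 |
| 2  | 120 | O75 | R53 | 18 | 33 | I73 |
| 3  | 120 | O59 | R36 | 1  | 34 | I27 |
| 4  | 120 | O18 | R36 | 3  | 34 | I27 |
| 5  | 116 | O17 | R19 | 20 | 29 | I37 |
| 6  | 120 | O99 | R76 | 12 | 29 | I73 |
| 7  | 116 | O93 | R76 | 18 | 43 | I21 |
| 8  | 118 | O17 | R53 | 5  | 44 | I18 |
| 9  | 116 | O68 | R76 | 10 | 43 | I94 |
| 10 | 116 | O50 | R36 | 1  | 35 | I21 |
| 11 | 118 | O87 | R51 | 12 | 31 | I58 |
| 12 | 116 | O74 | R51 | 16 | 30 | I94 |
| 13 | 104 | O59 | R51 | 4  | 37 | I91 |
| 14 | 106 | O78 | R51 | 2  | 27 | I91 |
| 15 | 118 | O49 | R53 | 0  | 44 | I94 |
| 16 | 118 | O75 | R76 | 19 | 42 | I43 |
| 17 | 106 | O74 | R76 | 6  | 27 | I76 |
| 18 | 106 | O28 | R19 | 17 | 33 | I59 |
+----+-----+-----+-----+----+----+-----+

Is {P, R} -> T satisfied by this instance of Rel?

Yes

(P=120, R=R53): rows 1, 2 → T = 33, 33 ✓
(P=120, R=R36): rows 3, 4 → T = 34, 34 ✓
(P=116, R=R19): row 5 → T = 29 ✓
(P=120, R=R76): row 6 → T = 29 ✓
(P=116, R=R76): rows 7, 9 → T = 43, 43 ✓
(P=118, R=R53): rows 8, 15 → T = 44, 44 ✓
(P=116, R=R36): row 10 → T = 35 ✓
(P=118, R=R51): row 11 → T = 31 ✓
(P=116, R=R51): row 12 → T = 30 ✓
(P=104, R=R51): row 13 → T = 37 ✓
(P=106, R=R51): row 14 → T = 27 ✓
(P=118, R=R76): row 16 → T = 42 ✓
(P=106, R=R76): row 17 → T = 27 ✓
(P=106, R=R19): row 18 → T = 33 ✓
Every {P, R} value is associated with a single T value, so {P, R} -> T holds.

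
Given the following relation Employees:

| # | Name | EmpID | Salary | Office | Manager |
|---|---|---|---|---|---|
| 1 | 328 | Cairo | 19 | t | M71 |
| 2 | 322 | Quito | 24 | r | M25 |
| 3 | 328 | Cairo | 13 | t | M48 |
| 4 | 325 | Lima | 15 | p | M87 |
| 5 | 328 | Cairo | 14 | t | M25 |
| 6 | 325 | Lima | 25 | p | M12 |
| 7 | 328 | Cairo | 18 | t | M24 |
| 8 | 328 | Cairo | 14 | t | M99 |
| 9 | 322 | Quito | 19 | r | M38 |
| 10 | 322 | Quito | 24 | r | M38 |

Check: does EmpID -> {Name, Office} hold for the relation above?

EmpID=Cairo: rows 1, 3, 5, 7, 8 → {Name,Office} = (328, t), (328, t), (328, t), (328, t), (328, t) ✓
EmpID=Quito: rows 2, 9, 10 → {Name,Office} = (322, r), (322, r), (322, r) ✓
EmpID=Lima: rows 4, 6 → {Name,Office} = (325, p), (325, p) ✓
Every EmpID value is associated with a single {Name, Office} value, so EmpID -> {Name, Office} holds.

Yes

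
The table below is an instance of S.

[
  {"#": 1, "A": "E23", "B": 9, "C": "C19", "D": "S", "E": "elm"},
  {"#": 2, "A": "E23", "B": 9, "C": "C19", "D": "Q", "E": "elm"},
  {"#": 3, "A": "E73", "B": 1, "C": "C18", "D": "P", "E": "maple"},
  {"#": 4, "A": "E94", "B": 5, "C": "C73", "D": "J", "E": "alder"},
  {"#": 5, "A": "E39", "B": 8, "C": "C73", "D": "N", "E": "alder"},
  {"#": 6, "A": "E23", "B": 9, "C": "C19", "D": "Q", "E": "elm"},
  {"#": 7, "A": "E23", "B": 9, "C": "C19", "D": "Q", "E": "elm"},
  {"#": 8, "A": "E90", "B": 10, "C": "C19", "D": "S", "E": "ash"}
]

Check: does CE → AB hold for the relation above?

(C=C19, E=elm): rows 1, 2, 6, 7 → {A,B} = (E23, 9), (E23, 9), (E23, 9), (E23, 9) ✓
(C=C18, E=maple): row 3 → {A,B} = (E73, 1) ✓
(C=C73, E=alder): rows 4, 5 → {A,B} takes values {(E94, 5), (E39, 8)} — violation
(C=C19, E=ash): row 8 → {A,B} = (E90, 10) ✓
Two rows agree on CE but differ on AB, so CE → AB does not hold.

No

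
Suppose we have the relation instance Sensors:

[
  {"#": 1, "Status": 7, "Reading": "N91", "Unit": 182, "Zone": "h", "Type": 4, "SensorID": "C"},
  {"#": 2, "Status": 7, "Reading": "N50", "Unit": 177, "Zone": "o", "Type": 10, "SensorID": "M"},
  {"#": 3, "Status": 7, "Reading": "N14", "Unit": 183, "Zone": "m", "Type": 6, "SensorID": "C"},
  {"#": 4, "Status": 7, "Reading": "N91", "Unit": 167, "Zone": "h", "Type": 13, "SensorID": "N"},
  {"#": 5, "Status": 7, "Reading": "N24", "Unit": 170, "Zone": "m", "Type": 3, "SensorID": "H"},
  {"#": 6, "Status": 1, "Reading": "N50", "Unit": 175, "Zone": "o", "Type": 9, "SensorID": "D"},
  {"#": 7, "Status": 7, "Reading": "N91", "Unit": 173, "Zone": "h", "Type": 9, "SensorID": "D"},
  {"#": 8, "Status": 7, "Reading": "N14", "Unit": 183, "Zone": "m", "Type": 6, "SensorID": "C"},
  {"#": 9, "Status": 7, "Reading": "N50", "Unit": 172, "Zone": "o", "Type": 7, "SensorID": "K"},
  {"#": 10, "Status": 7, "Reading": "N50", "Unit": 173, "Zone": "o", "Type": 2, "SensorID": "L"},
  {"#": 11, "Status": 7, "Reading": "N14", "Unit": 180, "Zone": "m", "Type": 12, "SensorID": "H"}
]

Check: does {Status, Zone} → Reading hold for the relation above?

(Status=7, Zone=h): rows 1, 4, 7 → Reading = N91, N91, N91 ✓
(Status=7, Zone=o): rows 2, 9, 10 → Reading = N50, N50, N50 ✓
(Status=7, Zone=m): rows 3, 5, 8, 11 → Reading takes values {N14, N24} — violation
(Status=1, Zone=o): row 6 → Reading = N50 ✓
Two rows agree on {Status, Zone} but differ on Reading, so {Status, Zone} → Reading does not hold.

No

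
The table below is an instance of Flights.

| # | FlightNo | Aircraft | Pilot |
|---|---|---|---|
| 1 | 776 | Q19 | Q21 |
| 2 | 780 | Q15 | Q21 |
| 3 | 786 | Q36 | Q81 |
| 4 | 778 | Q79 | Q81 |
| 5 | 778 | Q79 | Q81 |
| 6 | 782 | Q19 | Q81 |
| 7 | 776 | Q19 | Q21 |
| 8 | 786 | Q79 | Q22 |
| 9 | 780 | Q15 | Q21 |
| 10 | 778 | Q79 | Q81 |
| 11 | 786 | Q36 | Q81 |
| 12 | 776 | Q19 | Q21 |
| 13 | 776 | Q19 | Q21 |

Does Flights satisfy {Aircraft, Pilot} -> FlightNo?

(Aircraft=Q19, Pilot=Q21): rows 1, 7, 12, 13 → FlightNo = 776, 776, 776, 776 ✓
(Aircraft=Q15, Pilot=Q21): rows 2, 9 → FlightNo = 780, 780 ✓
(Aircraft=Q36, Pilot=Q81): rows 3, 11 → FlightNo = 786, 786 ✓
(Aircraft=Q79, Pilot=Q81): rows 4, 5, 10 → FlightNo = 778, 778, 778 ✓
(Aircraft=Q19, Pilot=Q81): row 6 → FlightNo = 782 ✓
(Aircraft=Q79, Pilot=Q22): row 8 → FlightNo = 786 ✓
Every {Aircraft, Pilot} value is associated with a single FlightNo value, so {Aircraft, Pilot} -> FlightNo holds.

Yes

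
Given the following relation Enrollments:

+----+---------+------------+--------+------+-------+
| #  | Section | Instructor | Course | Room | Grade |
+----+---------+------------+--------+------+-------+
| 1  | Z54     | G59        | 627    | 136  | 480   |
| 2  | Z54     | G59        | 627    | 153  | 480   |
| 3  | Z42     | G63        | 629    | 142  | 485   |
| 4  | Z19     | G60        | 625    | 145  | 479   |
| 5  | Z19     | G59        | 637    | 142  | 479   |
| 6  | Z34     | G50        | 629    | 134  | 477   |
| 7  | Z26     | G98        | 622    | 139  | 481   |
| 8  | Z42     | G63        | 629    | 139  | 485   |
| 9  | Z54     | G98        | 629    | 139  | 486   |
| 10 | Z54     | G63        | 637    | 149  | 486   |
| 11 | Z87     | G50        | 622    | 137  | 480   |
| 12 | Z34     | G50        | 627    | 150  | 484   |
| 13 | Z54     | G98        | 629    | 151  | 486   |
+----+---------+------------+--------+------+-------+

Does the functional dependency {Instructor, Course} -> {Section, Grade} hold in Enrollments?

(Instructor=G59, Course=627): rows 1, 2 → {Section,Grade} = (Z54, 480), (Z54, 480) ✓
(Instructor=G63, Course=629): rows 3, 8 → {Section,Grade} = (Z42, 485), (Z42, 485) ✓
(Instructor=G60, Course=625): row 4 → {Section,Grade} = (Z19, 479) ✓
(Instructor=G59, Course=637): row 5 → {Section,Grade} = (Z19, 479) ✓
(Instructor=G50, Course=629): row 6 → {Section,Grade} = (Z34, 477) ✓
(Instructor=G98, Course=622): row 7 → {Section,Grade} = (Z26, 481) ✓
(Instructor=G98, Course=629): rows 9, 13 → {Section,Grade} = (Z54, 486), (Z54, 486) ✓
(Instructor=G63, Course=637): row 10 → {Section,Grade} = (Z54, 486) ✓
(Instructor=G50, Course=622): row 11 → {Section,Grade} = (Z87, 480) ✓
(Instructor=G50, Course=627): row 12 → {Section,Grade} = (Z34, 484) ✓
Every {Instructor, Course} value is associated with a single {Section, Grade} value, so {Instructor, Course} -> {Section, Grade} holds.

Yes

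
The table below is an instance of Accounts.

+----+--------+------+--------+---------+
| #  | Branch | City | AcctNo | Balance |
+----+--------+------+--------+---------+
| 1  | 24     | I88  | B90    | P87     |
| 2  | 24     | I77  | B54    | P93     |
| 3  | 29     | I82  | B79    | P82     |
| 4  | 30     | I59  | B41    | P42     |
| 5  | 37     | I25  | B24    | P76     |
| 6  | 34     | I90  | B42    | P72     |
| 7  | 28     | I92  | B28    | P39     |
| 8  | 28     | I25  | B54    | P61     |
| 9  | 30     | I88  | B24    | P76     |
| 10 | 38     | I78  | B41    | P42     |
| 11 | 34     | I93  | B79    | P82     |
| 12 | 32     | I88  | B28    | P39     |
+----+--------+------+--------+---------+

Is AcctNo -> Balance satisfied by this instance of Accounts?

No

AcctNo=B90: row 1 → Balance = P87 ✓
AcctNo=B54: rows 2, 8 → Balance takes values {P93, P61} — violation
AcctNo=B79: rows 3, 11 → Balance = P82, P82 ✓
AcctNo=B41: rows 4, 10 → Balance = P42, P42 ✓
AcctNo=B24: rows 5, 9 → Balance = P76, P76 ✓
AcctNo=B42: row 6 → Balance = P72 ✓
AcctNo=B28: rows 7, 12 → Balance = P39, P39 ✓
Two rows agree on AcctNo but differ on Balance, so AcctNo -> Balance does not hold.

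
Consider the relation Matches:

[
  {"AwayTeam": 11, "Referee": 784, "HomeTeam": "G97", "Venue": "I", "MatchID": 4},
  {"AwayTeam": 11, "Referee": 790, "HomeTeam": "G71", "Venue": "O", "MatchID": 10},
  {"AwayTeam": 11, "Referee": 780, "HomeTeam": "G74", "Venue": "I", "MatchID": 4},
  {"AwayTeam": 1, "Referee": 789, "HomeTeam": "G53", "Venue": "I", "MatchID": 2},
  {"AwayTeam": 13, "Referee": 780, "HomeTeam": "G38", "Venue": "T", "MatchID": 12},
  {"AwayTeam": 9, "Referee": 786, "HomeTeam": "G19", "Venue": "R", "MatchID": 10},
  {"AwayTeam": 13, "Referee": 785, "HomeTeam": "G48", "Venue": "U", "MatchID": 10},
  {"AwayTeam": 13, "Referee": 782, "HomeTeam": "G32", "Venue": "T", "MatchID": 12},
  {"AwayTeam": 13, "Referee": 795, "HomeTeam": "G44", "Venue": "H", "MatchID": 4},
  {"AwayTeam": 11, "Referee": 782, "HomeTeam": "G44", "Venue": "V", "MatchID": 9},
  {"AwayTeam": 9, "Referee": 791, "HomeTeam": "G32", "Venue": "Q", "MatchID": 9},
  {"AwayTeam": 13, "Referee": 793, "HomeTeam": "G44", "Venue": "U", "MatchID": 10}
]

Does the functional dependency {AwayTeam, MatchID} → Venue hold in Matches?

Yes

(AwayTeam=11, MatchID=4): 2 rows → Venue = I, I ✓
(AwayTeam=11, MatchID=10): 1 row → Venue = O ✓
(AwayTeam=1, MatchID=2): 1 row → Venue = I ✓
(AwayTeam=13, MatchID=12): 2 rows → Venue = T, T ✓
(AwayTeam=9, MatchID=10): 1 row → Venue = R ✓
(AwayTeam=13, MatchID=10): 2 rows → Venue = U, U ✓
(AwayTeam=13, MatchID=4): 1 row → Venue = H ✓
(AwayTeam=11, MatchID=9): 1 row → Venue = V ✓
(AwayTeam=9, MatchID=9): 1 row → Venue = Q ✓
Every {AwayTeam, MatchID} value is associated with a single Venue value, so {AwayTeam, MatchID} → Venue holds.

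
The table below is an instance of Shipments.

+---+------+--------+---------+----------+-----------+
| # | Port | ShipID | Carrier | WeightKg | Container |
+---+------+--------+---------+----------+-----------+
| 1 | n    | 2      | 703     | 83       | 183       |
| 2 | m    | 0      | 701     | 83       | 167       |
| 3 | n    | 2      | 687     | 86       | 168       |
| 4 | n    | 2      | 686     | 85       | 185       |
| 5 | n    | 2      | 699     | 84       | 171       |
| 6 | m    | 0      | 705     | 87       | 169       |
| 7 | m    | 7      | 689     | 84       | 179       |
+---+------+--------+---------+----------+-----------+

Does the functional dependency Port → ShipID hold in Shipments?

Port=n: rows 1, 3, 4, 5 → ShipID = 2, 2, 2, 2 ✓
Port=m: rows 2, 6, 7 → ShipID takes values {0, 7} — violation
Two rows agree on Port but differ on ShipID, so Port → ShipID does not hold.

No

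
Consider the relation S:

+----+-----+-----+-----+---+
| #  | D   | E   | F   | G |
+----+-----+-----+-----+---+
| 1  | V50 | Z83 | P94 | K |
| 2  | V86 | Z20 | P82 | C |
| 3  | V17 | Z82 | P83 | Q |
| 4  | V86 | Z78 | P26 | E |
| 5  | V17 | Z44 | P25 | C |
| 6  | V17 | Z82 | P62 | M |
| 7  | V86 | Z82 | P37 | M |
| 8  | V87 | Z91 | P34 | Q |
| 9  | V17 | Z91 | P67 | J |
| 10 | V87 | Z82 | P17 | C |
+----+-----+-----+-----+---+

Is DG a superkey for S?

All 10 rows have distinct DG values, so DG → (all attributes) holds and DG is a superkey.

Yes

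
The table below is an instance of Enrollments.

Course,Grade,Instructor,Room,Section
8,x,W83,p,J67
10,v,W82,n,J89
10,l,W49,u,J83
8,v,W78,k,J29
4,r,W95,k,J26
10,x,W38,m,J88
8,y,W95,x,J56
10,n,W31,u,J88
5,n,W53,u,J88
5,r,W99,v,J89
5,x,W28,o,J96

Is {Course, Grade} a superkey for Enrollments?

Yes

All 11 rows have distinct {Course, Grade} values, so {Course, Grade} → (all attributes) holds and {Course, Grade} is a superkey.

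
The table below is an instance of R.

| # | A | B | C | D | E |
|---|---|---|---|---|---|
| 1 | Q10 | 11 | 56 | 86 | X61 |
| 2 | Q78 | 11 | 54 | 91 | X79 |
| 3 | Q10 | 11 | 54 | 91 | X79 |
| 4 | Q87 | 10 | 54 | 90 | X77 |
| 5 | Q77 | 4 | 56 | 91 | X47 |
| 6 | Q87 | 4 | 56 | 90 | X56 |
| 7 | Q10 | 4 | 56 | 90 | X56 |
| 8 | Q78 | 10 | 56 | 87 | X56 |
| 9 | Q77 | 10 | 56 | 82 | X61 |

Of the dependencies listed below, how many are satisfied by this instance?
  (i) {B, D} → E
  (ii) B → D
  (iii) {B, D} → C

2

(i) {B, D} → E: every LHS value maps to a single RHS value — holds.
(ii) B → D: B=11: rows 1, 2, 3 → D takes values {86, 91} — violation; B=10: rows 4, 8, 9 → D takes values {90, 87, 82} — violation; B=4: rows 5, 6, 7 → D takes values {91, 90} — violation — fails.
(iii) {B, D} → C: every LHS value maps to a single RHS value — holds.
2 of the 3 dependencies hold.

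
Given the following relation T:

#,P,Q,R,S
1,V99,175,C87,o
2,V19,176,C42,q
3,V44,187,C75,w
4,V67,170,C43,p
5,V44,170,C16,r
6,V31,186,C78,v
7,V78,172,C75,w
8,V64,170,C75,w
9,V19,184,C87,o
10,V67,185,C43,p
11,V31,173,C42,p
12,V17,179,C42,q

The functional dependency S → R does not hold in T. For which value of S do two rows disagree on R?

p

S=o: rows 1, 9 → R = C87, C87 ✓
S=q: rows 2, 12 → R = C42, C42 ✓
S=w: rows 3, 7, 8 → R = C75, C75, C75 ✓
S=p: rows 4, 10, 11 → R takes values {C43, C42} — violation
S=r: row 5 → R = C16 ✓
S=v: row 6 → R = C78 ✓
The only S value with inconsistent R is S=p.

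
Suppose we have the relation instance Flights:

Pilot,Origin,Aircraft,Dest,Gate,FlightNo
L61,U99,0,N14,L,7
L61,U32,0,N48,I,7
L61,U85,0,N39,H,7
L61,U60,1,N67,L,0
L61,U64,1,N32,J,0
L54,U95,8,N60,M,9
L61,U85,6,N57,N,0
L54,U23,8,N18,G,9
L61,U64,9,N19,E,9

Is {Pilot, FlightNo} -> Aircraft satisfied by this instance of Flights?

(Pilot=L61, FlightNo=7): 3 rows → Aircraft = 0, 0, 0 ✓
(Pilot=L61, FlightNo=0): 3 rows → Aircraft takes values {1, 6} — violation
(Pilot=L54, FlightNo=9): 2 rows → Aircraft = 8, 8 ✓
(Pilot=L61, FlightNo=9): 1 row → Aircraft = 9 ✓
Two rows agree on {Pilot, FlightNo} but differ on Aircraft, so {Pilot, FlightNo} -> Aircraft does not hold.

No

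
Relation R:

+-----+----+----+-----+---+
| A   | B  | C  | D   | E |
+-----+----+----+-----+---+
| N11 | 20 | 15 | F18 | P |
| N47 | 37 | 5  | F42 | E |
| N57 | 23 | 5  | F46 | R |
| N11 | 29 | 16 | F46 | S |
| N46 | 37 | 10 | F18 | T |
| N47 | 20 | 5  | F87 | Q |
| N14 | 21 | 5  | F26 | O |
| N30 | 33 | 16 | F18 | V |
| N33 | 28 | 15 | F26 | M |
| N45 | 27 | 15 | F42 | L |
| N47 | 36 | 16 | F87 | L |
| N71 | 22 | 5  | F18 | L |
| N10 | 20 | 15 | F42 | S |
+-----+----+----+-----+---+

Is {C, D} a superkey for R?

Two distinct rows share (C=15, D=F42), so {C, D} does not determine every attribute — not a superkey.

No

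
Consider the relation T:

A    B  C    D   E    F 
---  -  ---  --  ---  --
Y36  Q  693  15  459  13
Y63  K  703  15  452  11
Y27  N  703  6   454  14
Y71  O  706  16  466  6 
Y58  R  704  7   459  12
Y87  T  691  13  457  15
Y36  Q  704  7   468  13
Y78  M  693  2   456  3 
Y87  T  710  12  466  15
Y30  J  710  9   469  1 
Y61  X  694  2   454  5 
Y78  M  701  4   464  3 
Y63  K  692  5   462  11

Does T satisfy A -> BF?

Yes

A=Y36: 2 rows → {B,F} = (Q, 13), (Q, 13) ✓
A=Y63: 2 rows → {B,F} = (K, 11), (K, 11) ✓
A=Y27: 1 row → {B,F} = (N, 14) ✓
A=Y71: 1 row → {B,F} = (O, 6) ✓
A=Y58: 1 row → {B,F} = (R, 12) ✓
A=Y87: 2 rows → {B,F} = (T, 15), (T, 15) ✓
A=Y78: 2 rows → {B,F} = (M, 3), (M, 3) ✓
A=Y30: 1 row → {B,F} = (J, 1) ✓
A=Y61: 1 row → {B,F} = (X, 5) ✓
Every A value is associated with a single BF value, so A -> BF holds.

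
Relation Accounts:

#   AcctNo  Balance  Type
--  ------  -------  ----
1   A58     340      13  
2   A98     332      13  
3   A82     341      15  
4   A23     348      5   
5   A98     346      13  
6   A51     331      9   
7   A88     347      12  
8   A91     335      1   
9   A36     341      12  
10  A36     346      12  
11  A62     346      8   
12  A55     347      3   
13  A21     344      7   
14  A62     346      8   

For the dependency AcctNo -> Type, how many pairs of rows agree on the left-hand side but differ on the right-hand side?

AcctNo=A98: all 2 rows agree on Type — 0 pairs.
AcctNo=A36: all 2 rows agree on Type — 0 pairs.
AcctNo=A62: all 2 rows agree on Type — 0 pairs.

0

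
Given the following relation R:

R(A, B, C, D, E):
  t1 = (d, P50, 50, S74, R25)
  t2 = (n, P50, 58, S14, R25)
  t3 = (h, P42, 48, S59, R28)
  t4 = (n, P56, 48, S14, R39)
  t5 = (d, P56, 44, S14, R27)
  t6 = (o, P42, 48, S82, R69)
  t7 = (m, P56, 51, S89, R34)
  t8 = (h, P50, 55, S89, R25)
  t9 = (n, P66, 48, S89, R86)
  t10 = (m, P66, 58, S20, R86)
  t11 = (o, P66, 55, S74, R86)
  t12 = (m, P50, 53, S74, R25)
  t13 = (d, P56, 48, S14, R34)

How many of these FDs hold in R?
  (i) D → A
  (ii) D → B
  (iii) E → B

(i) D → A: D=S74: rows 1, 11, 12 → A takes values {d, o, m} — violation; D=S14: rows 2, 4, 5, 13 → A takes values {n, d} — violation; D=S89: rows 7, 8, 9 → A takes values {m, h, n} — violation — fails.
(ii) D → B: D=S74: rows 1, 11, 12 → B takes values {P50, P66} — violation; D=S14: rows 2, 4, 5, 13 → B takes values {P50, P56} — violation; D=S89: rows 7, 8, 9 → B takes values {P56, P50, P66} — violation — fails.
(iii) E → B: every LHS value maps to a single RHS value — holds.
1 of the 3 dependencies holds.

1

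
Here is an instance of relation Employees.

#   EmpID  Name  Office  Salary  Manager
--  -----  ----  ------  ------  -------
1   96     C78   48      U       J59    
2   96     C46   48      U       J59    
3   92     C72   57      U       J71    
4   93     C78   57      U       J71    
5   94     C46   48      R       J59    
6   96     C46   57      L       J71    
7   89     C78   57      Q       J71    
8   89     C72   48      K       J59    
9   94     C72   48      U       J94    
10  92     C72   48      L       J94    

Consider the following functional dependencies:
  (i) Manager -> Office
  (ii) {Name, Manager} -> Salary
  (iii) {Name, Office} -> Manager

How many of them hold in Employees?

(i) Manager -> Office: every LHS value maps to a single RHS value — holds.
(ii) {Name, Manager} -> Salary: (Name=C46, Manager=J59): rows 2, 5 → Salary takes values {U, R} — violation; (Name=C78, Manager=J71): rows 4, 7 → Salary takes values {U, Q} — violation; (Name=C72, Manager=J94): rows 9, 10 → Salary takes values {U, L} — violation — fails.
(iii) {Name, Office} -> Manager: (Name=C72, Office=48): rows 8, 9, 10 → Manager takes values {J59, J94} — violation — fails.
1 of the 3 dependencies holds.

1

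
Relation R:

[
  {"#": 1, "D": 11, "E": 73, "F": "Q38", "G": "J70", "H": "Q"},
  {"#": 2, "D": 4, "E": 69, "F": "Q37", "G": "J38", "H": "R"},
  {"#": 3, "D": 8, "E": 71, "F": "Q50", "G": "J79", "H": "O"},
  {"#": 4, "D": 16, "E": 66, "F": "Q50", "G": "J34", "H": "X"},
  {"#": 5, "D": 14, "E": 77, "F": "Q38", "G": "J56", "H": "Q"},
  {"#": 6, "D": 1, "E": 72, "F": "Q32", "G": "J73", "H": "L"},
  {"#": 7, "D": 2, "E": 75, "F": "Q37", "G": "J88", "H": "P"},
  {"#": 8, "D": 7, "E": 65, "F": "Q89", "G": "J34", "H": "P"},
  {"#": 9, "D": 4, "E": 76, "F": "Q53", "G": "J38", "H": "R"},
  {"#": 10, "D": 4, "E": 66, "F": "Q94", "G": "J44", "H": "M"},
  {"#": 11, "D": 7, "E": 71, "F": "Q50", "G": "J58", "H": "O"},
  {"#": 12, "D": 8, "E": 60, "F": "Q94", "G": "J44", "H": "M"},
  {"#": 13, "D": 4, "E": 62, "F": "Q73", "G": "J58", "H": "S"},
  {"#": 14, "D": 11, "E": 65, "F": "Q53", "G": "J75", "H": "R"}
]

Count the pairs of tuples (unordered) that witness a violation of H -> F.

H=Q: all 2 rows agree on F — 0 pairs.
H=R: violating pairs (2,9), (2,14) — 2 pairs.
H=O: all 2 rows agree on F — 0 pairs.
H=P: violating pairs (7,8) — 1 pair.
H=M: all 2 rows agree on F — 0 pairs.

3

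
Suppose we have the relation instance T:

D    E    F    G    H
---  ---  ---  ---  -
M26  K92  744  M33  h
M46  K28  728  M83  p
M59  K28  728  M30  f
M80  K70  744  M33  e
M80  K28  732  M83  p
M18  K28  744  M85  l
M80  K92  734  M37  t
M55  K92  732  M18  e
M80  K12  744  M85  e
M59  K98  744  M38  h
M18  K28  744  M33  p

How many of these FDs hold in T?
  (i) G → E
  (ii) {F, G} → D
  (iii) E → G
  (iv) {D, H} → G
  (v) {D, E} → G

0

(i) G → E: G=M33: 3 rows → E takes values {K92, K70, K28} — violation; G=M85: 2 rows → E takes values {K28, K12} — violation — fails.
(ii) {F, G} → D: (F=744, G=M33): 3 rows → D takes values {M26, M80, M18} — violation; (F=744, G=M85): 2 rows → D takes values {M18, M80} — violation — fails.
(iii) E → G: E=K92: 3 rows → G takes values {M33, M37, M18} — violation; E=K28: 5 rows → G takes values {M83, M30, M85, M33} — violation — fails.
(iv) {D, H} → G: (D=M80, H=e): 2 rows → G takes values {M33, M85} — violation — fails.
(v) {D, E} → G: (D=M18, E=K28): 2 rows → G takes values {M85, M33} — violation — fails.
None of the 5 dependencies hold.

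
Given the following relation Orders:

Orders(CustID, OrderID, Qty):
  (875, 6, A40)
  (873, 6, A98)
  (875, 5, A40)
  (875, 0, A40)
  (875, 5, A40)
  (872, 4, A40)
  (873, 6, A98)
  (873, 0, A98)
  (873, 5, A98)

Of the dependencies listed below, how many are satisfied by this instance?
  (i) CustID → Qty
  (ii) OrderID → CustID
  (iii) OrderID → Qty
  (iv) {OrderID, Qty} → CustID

2

(i) CustID → Qty: every LHS value maps to a single RHS value — holds.
(ii) OrderID → CustID: OrderID=6: 3 rows → CustID takes values {875, 873} — violation; OrderID=5: 3 rows → CustID takes values {875, 873} — violation; OrderID=0: 2 rows → CustID takes values {875, 873} — violation — fails.
(iii) OrderID → Qty: OrderID=6: 3 rows → Qty takes values {A40, A98} — violation; OrderID=5: 3 rows → Qty takes values {A40, A98} — violation; OrderID=0: 2 rows → Qty takes values {A40, A98} — violation — fails.
(iv) {OrderID, Qty} → CustID: every LHS value maps to a single RHS value — holds.
2 of the 4 dependencies hold.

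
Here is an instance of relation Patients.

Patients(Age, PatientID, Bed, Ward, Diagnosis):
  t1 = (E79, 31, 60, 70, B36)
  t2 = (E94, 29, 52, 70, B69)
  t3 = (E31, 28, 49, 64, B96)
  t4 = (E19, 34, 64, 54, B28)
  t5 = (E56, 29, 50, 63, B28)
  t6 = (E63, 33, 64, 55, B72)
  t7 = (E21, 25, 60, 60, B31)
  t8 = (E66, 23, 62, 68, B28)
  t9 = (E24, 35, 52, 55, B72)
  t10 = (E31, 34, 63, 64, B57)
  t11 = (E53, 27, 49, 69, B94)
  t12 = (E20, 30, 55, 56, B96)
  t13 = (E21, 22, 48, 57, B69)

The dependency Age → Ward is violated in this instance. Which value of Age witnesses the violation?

E21

Age=E79: row 1 → Ward = 70 ✓
Age=E94: row 2 → Ward = 70 ✓
Age=E31: rows 3, 10 → Ward = 64, 64 ✓
Age=E19: row 4 → Ward = 54 ✓
Age=E56: row 5 → Ward = 63 ✓
Age=E63: row 6 → Ward = 55 ✓
Age=E21: rows 7, 13 → Ward takes values {60, 57} — violation
Age=E66: row 8 → Ward = 68 ✓
Age=E24: row 9 → Ward = 55 ✓
Age=E53: row 11 → Ward = 69 ✓
Age=E20: row 12 → Ward = 56 ✓
The only Age value with inconsistent Ward is Age=E21.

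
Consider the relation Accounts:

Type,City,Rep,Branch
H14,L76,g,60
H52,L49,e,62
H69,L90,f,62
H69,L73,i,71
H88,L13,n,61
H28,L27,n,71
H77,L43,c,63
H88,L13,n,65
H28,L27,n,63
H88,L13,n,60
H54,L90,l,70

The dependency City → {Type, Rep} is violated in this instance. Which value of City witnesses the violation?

City=L76: 1 row → {Type,Rep} = (H14, g) ✓
City=L49: 1 row → {Type,Rep} = (H52, e) ✓
City=L90: 2 rows → {Type,Rep} takes values {(H69, f), (H54, l)} — violation
City=L73: 1 row → {Type,Rep} = (H69, i) ✓
City=L13: 3 rows → {Type,Rep} = (H88, n), (H88, n), (H88, n) ✓
City=L27: 2 rows → {Type,Rep} = (H28, n), (H28, n) ✓
City=L43: 1 row → {Type,Rep} = (H77, c) ✓
The only City value with inconsistent RHS is City=L90.

L90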